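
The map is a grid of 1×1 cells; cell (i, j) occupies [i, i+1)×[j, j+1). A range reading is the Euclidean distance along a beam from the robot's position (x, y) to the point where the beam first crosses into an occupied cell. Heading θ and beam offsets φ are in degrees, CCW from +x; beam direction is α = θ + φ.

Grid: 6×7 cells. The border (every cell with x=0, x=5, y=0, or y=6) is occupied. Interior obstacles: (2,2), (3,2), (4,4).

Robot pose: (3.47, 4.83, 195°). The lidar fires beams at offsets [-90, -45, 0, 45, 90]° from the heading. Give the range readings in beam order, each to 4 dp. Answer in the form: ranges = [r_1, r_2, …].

beam 1: φ=-90°, α=105°
  d=(-0.2588,0.9659)  start (3,4)  tX=1.8159 tY=0.1760  stride 1/|dx|=3.8637 1/|dy|=1.0353
    cross y-line → (3,5), t=0.1760
    cross y-line → (3,6), t=1.2113 (wall)
  → r_1 = 1.2113
beam 2: φ=-45°, α=150°
  d=(-0.8660,0.5000)  start (3,4)  tX=0.5427 tY=0.3400  stride 1/|dx|=1.1547 1/|dy|=2.0000
    cross y-line → (3,5), t=0.3400
    cross x-line → (2,5), t=0.5427
    cross x-line → (1,5), t=1.6974
    cross y-line → (1,6), t=2.3400 (wall)
  → r_2 = 2.3400
beam 3: φ=0°, α=195°
  d=(-0.9659,-0.2588)  start (3,4)  tX=0.4866 tY=3.2069  stride 1/|dx|=1.0353 1/|dy|=3.8637
    cross x-line → (2,4), t=0.4866
    cross x-line → (1,4), t=1.5219
    cross x-line → (0,4), t=2.5571 (wall)
  → r_3 = 2.5571
beam 4: φ=45°, α=240°
  d=(-0.5000,-0.8660)  start (3,4)  tX=0.9400 tY=0.9584  stride 1/|dx|=2.0000 1/|dy|=1.1547
    cross x-line → (2,4), t=0.9400
    cross y-line → (2,3), t=0.9584
    cross y-line → (2,2), t=2.1131 (wall)
  → r_4 = 2.1131
beam 5: φ=90°, α=285°
  d=(0.2588,-0.9659)  start (3,4)  tX=2.0478 tY=0.8593  stride 1/|dx|=3.8637 1/|dy|=1.0353
    cross y-line → (3,3), t=0.8593
    cross y-line → (3,2), t=1.8946 (wall)
  → r_5 = 1.8946

ranges = [1.2113, 2.3400, 2.5571, 2.1131, 1.8946]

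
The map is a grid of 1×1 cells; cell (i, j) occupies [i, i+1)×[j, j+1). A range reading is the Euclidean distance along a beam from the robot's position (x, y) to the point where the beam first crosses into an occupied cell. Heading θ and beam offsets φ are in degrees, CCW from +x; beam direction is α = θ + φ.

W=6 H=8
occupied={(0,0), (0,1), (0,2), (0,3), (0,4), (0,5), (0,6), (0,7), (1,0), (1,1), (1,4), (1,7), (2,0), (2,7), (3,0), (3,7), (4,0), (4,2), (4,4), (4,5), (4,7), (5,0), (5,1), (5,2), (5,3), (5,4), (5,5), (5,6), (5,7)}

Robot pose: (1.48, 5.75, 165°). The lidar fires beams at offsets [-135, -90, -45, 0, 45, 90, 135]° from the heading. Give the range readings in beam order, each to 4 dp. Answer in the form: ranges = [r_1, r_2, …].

ranges = [2.5000, 1.2941, 0.9600, 0.4969, 0.5543, 0.7765, 0.8660]

beam 1: φ=-135°, α=30°
  d=(0.8660,0.5000)  start (1,5)  tX=0.6004 tY=0.5000  stride 1/|dx|=1.1547 1/|dy|=2.0000
    cross y-line → (1,6), t=0.5000
    cross x-line → (2,6), t=0.6004
    cross x-line → (3,6), t=1.7551
    cross y-line → (3,7), t=2.5000 (wall)
  → r_1 = 2.5000
beam 2: φ=-90°, α=75°
  d=(0.2588,0.9659)  start (1,5)  tX=2.0091 tY=0.2588  stride 1/|dx|=3.8637 1/|dy|=1.0353
    cross y-line → (1,6), t=0.2588
    cross y-line → (1,7), t=1.2941 (wall)
  → r_2 = 1.2941
beam 3: φ=-45°, α=120°
  d=(-0.5000,0.8660)  start (1,5)  tX=0.9600 tY=0.2887  stride 1/|dx|=2.0000 1/|dy|=1.1547
    cross y-line → (1,6), t=0.2887
    cross x-line → (0,6), t=0.9600 (wall)
  → r_3 = 0.9600
beam 4: φ=0°, α=165°
  d=(-0.9659,0.2588)  start (1,5)  tX=0.4969 tY=0.9659  stride 1/|dx|=1.0353 1/|dy|=3.8637
    cross x-line → (0,5), t=0.4969 (wall)
  → r_4 = 0.4969
beam 5: φ=45°, α=210°
  d=(-0.8660,-0.5000)  start (1,5)  tX=0.5543 tY=1.5000  stride 1/|dx|=1.1547 1/|dy|=2.0000
    cross x-line → (0,5), t=0.5543 (wall)
  → r_5 = 0.5543
beam 6: φ=90°, α=255°
  d=(-0.2588,-0.9659)  start (1,5)  tX=1.8546 tY=0.7765  stride 1/|dx|=3.8637 1/|dy|=1.0353
    cross y-line → (1,4), t=0.7765 (wall)
  → r_6 = 0.7765
beam 7: φ=135°, α=300°
  d=(0.5000,-0.8660)  start (1,5)  tX=1.0400 tY=0.8660  stride 1/|dx|=2.0000 1/|dy|=1.1547
    cross y-line → (1,4), t=0.8660 (wall)
  → r_7 = 0.8660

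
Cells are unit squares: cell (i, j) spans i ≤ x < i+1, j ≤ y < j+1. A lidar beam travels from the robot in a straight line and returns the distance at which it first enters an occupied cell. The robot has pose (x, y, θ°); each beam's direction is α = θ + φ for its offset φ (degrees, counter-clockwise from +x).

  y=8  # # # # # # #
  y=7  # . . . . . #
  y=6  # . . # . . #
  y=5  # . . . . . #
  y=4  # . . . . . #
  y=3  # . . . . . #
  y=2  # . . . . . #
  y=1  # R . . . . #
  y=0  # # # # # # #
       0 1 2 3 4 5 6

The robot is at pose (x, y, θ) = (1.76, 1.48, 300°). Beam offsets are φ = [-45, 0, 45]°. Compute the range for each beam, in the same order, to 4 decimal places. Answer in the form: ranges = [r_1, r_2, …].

beam 1: φ=-45°, α=255°
  cosα=-0.2588 sinα=-0.9659 | (1,1) | tMaxX 2.9364 tMaxY 0.4969 | tΔX 3.8637 tΔY 1.0353
    t=0.4969 [y] (1,0) — stop
  → r_1 = 0.4969
beam 2: φ=0°, α=300°
  cosα=0.5000 sinα=-0.8660 | (1,1) | tMaxX 0.4800 tMaxY 0.5543 | tΔX 2.0000 tΔY 1.1547
    t=0.4800 [x] (2,1)
    t=0.5543 [y] (2,0) — stop
  → r_2 = 0.5543
beam 3: φ=45°, α=345°
  cosα=0.9659 sinα=-0.2588 | (1,1) | tMaxX 0.2485 tMaxY 1.8546 | tΔX 1.0353 tΔY 3.8637
    t=0.2485 [x] (2,1)
    t=1.2837 [x] (3,1)
    t=1.8546 [y] (3,0) — stop
  → r_3 = 1.8546

ranges = [0.4969, 0.5543, 1.8546]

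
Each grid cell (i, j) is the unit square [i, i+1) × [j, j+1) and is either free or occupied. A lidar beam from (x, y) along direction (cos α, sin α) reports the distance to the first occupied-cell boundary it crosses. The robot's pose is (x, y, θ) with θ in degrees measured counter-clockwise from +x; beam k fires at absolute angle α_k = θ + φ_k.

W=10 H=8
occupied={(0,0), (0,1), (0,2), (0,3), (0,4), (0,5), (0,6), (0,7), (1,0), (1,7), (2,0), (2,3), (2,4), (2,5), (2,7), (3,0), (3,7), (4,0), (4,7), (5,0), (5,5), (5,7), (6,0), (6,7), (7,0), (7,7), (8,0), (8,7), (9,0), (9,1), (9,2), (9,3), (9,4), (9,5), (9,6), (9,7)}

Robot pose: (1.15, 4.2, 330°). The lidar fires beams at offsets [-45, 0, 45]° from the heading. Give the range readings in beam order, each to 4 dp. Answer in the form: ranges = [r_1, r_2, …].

ranges = [3.3129, 0.9815, 0.8800]

beam 1: φ=-45°, α=285°
  direction (0.2588, -0.9659); cell (1,4); t to first gridline: x 3.2841, y 0.2071 (then +3.8637 / +1.0353)
    (1,3) via y @ 0.2071
    (1,2) via y @ 1.2423
    (1,1) via y @ 2.2776
    (2,1) via x @ 3.2841
    (2,0) via y @ 3.3129  # hit
  → r_1 = 3.3129
beam 2: φ=0°, α=330°
  direction (0.8660, -0.5000); cell (1,4); t to first gridline: x 0.9815, y 0.4000 (then +1.1547 / +2.0000)
    (1,3) via y @ 0.4000
    (2,3) via x @ 0.9815  # hit
  → r_2 = 0.9815
beam 3: φ=45°, α=15°
  direction (0.9659, 0.2588); cell (1,4); t to first gridline: x 0.8800, y 3.0910 (then +1.0353 / +3.8637)
    (2,4) via x @ 0.8800  # hit
  → r_3 = 0.8800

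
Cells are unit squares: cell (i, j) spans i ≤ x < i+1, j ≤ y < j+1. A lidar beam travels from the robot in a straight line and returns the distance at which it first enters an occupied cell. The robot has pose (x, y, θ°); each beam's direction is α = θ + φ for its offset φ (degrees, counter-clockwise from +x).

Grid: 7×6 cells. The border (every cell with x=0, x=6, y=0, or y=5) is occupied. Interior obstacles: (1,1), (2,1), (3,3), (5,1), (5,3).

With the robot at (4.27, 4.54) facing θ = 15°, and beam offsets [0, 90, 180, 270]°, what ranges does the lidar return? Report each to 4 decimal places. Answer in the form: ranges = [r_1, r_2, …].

ranges = [1.7773, 0.4762, 3.3854, 2.8205]

beam 1: φ=0°, α=15°
  d=(0.9659,0.2588)  start (4,4)  tX=0.7558 tY=1.7773  stride 1/|dx|=1.0353 1/|dy|=3.8637
    cross x-line → (5,4), t=0.7558
    cross y-line → (5,5), t=1.7773 (wall)
  → r_1 = 1.7773
beam 2: φ=90°, α=105°
  d=(-0.2588,0.9659)  start (4,4)  tX=1.0432 tY=0.4762  stride 1/|dx|=3.8637 1/|dy|=1.0353
    cross y-line → (4,5), t=0.4762 (wall)
  → r_2 = 0.4762
beam 3: φ=180°, α=195°
  d=(-0.9659,-0.2588)  start (4,4)  tX=0.2795 tY=2.0864  stride 1/|dx|=1.0353 1/|dy|=3.8637
    cross x-line → (3,4), t=0.2795
    cross x-line → (2,4), t=1.3148
    cross y-line → (2,3), t=2.0864
    cross x-line → (1,3), t=2.3501
    cross x-line → (0,3), t=3.3854 (wall)
  → r_3 = 3.3854
beam 4: φ=270°, α=285°
  d=(0.2588,-0.9659)  start (4,4)  tX=2.8205 tY=0.5590  stride 1/|dx|=3.8637 1/|dy|=1.0353
    cross y-line → (4,3), t=0.5590
    cross y-line → (4,2), t=1.5943
    cross y-line → (4,1), t=2.6296
    cross x-line → (5,1), t=2.8205 (wall)
  → r_4 = 2.8205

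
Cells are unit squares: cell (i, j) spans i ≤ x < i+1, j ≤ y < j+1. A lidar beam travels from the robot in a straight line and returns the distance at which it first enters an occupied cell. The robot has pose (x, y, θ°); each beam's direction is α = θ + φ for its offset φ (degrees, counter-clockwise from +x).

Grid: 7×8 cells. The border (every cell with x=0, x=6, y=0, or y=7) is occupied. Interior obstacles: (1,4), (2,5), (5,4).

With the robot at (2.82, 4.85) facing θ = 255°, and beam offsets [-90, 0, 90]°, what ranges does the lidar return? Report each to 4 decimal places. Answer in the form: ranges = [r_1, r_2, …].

ranges = [0.5796, 3.9858, 2.2569]

beam 1: φ=-90°, α=165°
  direction (-0.9659, 0.2588); cell (2,4); t to first gridline: x 0.8489, y 0.5796 (then +1.0353 / +3.8637)
    (2,5) via y @ 0.5796  # hit
  → r_1 = 0.5796
beam 2: φ=0°, α=255°
  direction (-0.2588, -0.9659); cell (2,4); t to first gridline: x 3.1682, y 0.8800 (then +3.8637 / +1.0353)
    (2,3) via y @ 0.8800
    (2,2) via y @ 1.9153
    (2,1) via y @ 2.9505
    (1,1) via x @ 3.1682
    (1,0) via y @ 3.9858  # hit
  → r_2 = 3.9858
beam 3: φ=90°, α=345°
  direction (0.9659, -0.2588); cell (2,4); t to first gridline: x 0.1863, y 3.2841 (then +1.0353 / +3.8637)
    (3,4) via x @ 0.1863
    (4,4) via x @ 1.2216
    (5,4) via x @ 2.2569  # hit
  → r_3 = 2.2569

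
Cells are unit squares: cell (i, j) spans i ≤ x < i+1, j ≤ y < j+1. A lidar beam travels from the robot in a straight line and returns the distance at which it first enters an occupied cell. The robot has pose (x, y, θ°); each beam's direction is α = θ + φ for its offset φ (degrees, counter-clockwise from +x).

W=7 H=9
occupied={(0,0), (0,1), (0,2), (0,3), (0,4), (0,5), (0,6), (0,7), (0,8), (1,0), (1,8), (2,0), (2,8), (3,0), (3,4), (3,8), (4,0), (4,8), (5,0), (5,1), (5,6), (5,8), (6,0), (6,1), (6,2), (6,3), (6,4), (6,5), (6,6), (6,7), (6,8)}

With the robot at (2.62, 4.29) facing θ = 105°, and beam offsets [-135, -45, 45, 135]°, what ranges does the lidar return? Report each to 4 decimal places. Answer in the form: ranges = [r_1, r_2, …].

ranges = [0.4388, 0.7600, 1.8706, 3.2400]

beam 1: φ=-135°, α=330°
  dir = (cos 330°, sin 330°) = (0.8660, -0.5000); from cell (2,4)
  next x-line at t=0.4388, next y-line at t=0.5800; Δt_x=1.1547, Δt_y=2.0000
    x: enter (3,4) at t=0.4388 ← occupied
  → r_1 = 0.4388
beam 2: φ=-45°, α=60°
  dir = (cos 60°, sin 60°) = (0.5000, 0.8660); from cell (2,4)
  next x-line at t=0.7600, next y-line at t=0.8198; Δt_x=2.0000, Δt_y=1.1547
    x: enter (3,4) at t=0.7600 ← occupied
  → r_2 = 0.7600
beam 3: φ=45°, α=150°
  dir = (cos 150°, sin 150°) = (-0.8660, 0.5000); from cell (2,4)
  next x-line at t=0.7159, next y-line at t=1.4200; Δt_x=1.1547, Δt_y=2.0000
    x: enter (1,4) at t=0.7159
    y: enter (1,5) at t=1.4200
    x: enter (0,5) at t=1.8706 ← occupied
  → r_3 = 1.8706
beam 4: φ=135°, α=240°
  dir = (cos 240°, sin 240°) = (-0.5000, -0.8660); from cell (2,4)
  next x-line at t=1.2400, next y-line at t=0.3349; Δt_x=2.0000, Δt_y=1.1547
    y: enter (2,3) at t=0.3349
    x: enter (1,3) at t=1.2400
    y: enter (1,2) at t=1.4896
    y: enter (1,1) at t=2.6443
    x: enter (0,1) at t=3.2400 ← occupied
  → r_4 = 3.2400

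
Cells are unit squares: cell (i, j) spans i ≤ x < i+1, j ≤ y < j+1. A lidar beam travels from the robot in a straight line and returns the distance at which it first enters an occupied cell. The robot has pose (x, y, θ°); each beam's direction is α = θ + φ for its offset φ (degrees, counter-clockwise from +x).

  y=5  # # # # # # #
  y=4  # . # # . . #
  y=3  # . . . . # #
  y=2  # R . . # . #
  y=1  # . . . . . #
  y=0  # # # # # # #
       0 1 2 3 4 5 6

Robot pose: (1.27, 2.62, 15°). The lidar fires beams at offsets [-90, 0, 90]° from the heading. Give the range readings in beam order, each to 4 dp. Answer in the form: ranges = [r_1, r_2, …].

beam 1: φ=-90°, α=285°
  direction (0.2588, -0.9659); cell (1,2); t to first gridline: x 2.8205, y 0.6419 (then +3.8637 / +1.0353)
    (1,1) via y @ 0.6419
    (1,0) via y @ 1.6771  # hit
  → r_1 = 1.6771
beam 2: φ=0°, α=15°
  direction (0.9659, 0.2588); cell (1,2); t to first gridline: x 0.7558, y 1.4682 (then +1.0353 / +3.8637)
    (2,2) via x @ 0.7558
    (2,3) via y @ 1.4682
    (3,3) via x @ 1.7910
    (4,3) via x @ 2.8263
    (5,3) via x @ 3.8616  # hit
  → r_2 = 3.8616
beam 3: φ=90°, α=105°
  direction (-0.2588, 0.9659); cell (1,2); t to first gridline: x 1.0432, y 0.3934 (then +3.8637 / +1.0353)
    (1,3) via y @ 0.3934
    (0,3) via x @ 1.0432  # hit
  → r_3 = 1.0432

ranges = [1.6771, 3.8616, 1.0432]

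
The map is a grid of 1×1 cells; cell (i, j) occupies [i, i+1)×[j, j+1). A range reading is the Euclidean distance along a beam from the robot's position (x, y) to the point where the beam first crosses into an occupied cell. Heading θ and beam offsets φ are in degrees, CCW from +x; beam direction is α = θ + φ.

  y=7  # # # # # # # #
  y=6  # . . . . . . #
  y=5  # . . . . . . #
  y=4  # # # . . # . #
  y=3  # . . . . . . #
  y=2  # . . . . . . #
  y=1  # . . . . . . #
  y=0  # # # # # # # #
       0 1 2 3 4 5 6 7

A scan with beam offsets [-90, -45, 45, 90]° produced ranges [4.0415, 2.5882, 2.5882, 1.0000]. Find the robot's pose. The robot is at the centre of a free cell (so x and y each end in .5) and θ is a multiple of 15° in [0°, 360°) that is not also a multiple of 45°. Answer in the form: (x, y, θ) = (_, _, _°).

(x, y, θ) = (4.5, 3.5, 300°)

Enumerate (i+0.5, j+0.5, θ) over the 33 free cells and 16 admissible headings. For each, cast all 4 beams and compare to the given ranges.
  (1.5, 6.5, 150°): beam 1 = 0.5774 ≠ 4.0415 ✗
  (6.5, 2.5, 30°): beam 1 = 1.0000 ≠ 4.0415 ✗
  (5.5, 1.5, 30°): beam 1 = 0.5774 ≠ 4.0415 ✗
  (2.5, 1.5, 120°): beam 1 = 5.1962 ≠ 4.0415 ✗
  …
  (4.5, 3.5, 300°): r_1=4.0415, r_2=2.5882, r_3=2.5882, r_4=1.0000 — all match ✓
Only this pose fits every beam.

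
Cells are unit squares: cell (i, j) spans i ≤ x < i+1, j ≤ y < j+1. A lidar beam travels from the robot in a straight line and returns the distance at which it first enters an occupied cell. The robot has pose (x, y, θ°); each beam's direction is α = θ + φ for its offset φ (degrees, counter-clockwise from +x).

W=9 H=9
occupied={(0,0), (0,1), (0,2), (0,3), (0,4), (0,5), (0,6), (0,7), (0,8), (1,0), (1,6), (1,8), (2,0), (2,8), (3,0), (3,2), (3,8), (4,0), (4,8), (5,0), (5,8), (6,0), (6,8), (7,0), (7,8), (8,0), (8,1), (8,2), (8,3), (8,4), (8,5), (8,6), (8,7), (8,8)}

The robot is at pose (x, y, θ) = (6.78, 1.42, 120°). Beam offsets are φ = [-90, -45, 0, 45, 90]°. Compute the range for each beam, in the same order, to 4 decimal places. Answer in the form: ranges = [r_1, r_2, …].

beam 1: φ=-90°, α=30°
  cosα=0.8660 sinα=0.5000 | (6,1) | tMaxX 0.2540 tMaxY 1.1600 | tΔX 1.1547 tΔY 2.0000
    t=0.2540 [x] (7,1)
    t=1.1600 [y] (7,2)
    t=1.4087 [x] (8,2) — stop
  → r_1 = 1.4087
beam 2: φ=-45°, α=75°
  cosα=0.2588 sinα=0.9659 | (6,1) | tMaxX 0.8500 tMaxY 0.6005 | tΔX 3.8637 tΔY 1.0353
    t=0.6005 [y] (6,2)
    t=0.8500 [x] (7,2)
    t=1.6357 [y] (7,3)
    t=2.6710 [y] (7,4)
    t=3.7063 [y] (7,5)
    t=4.7137 [x] (8,5) — stop
  → r_2 = 4.7137
beam 3: φ=0°, α=120°
  cosα=-0.5000 sinα=0.8660 | (6,1) | tMaxX 1.5600 tMaxY 0.6697 | tΔX 2.0000 tΔY 1.1547
    t=0.6697 [y] (6,2)
    t=1.5600 [x] (5,2)
    t=1.8244 [y] (5,3)
    t=2.9791 [y] (5,4)
    t=3.5600 [x] (4,4)
    t=4.1338 [y] (4,5)
    t=5.2885 [y] (4,6)
    t=5.5600 [x] (3,6)
    t=6.4432 [y] (3,7)
    t=7.5600 [x] (2,7)
    t=7.5979 [y] (2,8) — stop
  → r_3 = 7.5979
beam 4: φ=45°, α=165°
  cosα=-0.9659 sinα=0.2588 | (6,1) | tMaxX 0.8075 tMaxY 2.2409 | tΔX 1.0353 tΔY 3.8637
    t=0.8075 [x] (5,1)
    t=1.8428 [x] (4,1)
    t=2.2409 [y] (4,2)
    t=2.8781 [x] (3,2) — stop
  → r_4 = 2.8781
beam 5: φ=90°, α=210°
  cosα=-0.8660 sinα=-0.5000 | (6,1) | tMaxX 0.9007 tMaxY 0.8400 | tΔX 1.1547 tΔY 2.0000
    t=0.8400 [y] (6,0) — stop
  → r_5 = 0.8400

ranges = [1.4087, 4.7137, 7.5979, 2.8781, 0.8400]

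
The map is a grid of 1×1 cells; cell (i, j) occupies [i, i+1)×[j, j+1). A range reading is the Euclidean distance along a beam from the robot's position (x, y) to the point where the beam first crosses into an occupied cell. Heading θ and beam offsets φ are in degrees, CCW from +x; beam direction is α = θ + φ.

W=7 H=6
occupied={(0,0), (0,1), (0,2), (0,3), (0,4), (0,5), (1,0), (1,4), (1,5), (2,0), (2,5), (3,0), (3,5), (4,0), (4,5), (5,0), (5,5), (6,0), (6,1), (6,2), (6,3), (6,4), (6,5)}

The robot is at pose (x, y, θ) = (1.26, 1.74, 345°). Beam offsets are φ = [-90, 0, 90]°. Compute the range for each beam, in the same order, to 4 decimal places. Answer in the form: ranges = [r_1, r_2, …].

ranges = [0.7661, 2.8591, 2.3397]

beam 1: φ=-90°, α=255°
  cosα=-0.2588 sinα=-0.9659 | (1,1) | tMaxX 1.0046 tMaxY 0.7661 | tΔX 3.8637 tΔY 1.0353
    t=0.7661 [y] (1,0) — stop
  → r_1 = 0.7661
beam 2: φ=0°, α=345°
  cosα=0.9659 sinα=-0.2588 | (1,1) | tMaxX 0.7661 tMaxY 2.8591 | tΔX 1.0353 tΔY 3.8637
    t=0.7661 [x] (2,1)
    t=1.8014 [x] (3,1)
    t=2.8367 [x] (4,1)
    t=2.8591 [y] (4,0) — stop
  → r_2 = 2.8591
beam 3: φ=90°, α=75°
  cosα=0.2588 sinα=0.9659 | (1,1) | tMaxX 2.8591 tMaxY 0.2692 | tΔX 3.8637 tΔY 1.0353
    t=0.2692 [y] (1,2)
    t=1.3044 [y] (1,3)
    t=2.3397 [y] (1,4) — stop
  → r_3 = 2.3397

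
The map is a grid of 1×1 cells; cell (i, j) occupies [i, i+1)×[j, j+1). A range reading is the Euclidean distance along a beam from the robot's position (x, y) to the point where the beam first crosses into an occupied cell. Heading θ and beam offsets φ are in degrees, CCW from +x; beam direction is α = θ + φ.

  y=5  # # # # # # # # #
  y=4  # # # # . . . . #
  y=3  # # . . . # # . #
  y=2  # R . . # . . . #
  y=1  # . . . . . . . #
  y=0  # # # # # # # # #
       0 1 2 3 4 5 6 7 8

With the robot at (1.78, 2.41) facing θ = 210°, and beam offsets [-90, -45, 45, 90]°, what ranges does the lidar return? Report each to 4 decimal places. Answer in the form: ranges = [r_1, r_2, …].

ranges = [0.6813, 0.8075, 1.4597, 1.6281]

beam 1: φ=-90°, α=120°
  d=(-0.5000,0.8660)  start (1,2)  tX=1.5600 tY=0.6813  stride 1/|dx|=2.0000 1/|dy|=1.1547
    cross y-line → (1,3), t=0.6813 (wall)
  → r_1 = 0.6813
beam 2: φ=-45°, α=165°
  d=(-0.9659,0.2588)  start (1,2)  tX=0.8075 tY=2.2796  stride 1/|dx|=1.0353 1/|dy|=3.8637
    cross x-line → (0,2), t=0.8075 (wall)
  → r_2 = 0.8075
beam 3: φ=45°, α=255°
  d=(-0.2588,-0.9659)  start (1,2)  tX=3.0137 tY=0.4245  stride 1/|dx|=3.8637 1/|dy|=1.0353
    cross y-line → (1,1), t=0.4245
    cross y-line → (1,0), t=1.4597 (wall)
  → r_3 = 1.4597
beam 4: φ=90°, α=300°
  d=(0.5000,-0.8660)  start (1,2)  tX=0.4400 tY=0.4734  stride 1/|dx|=2.0000 1/|dy|=1.1547
    cross x-line → (2,2), t=0.4400
    cross y-line → (2,1), t=0.4734
    cross y-line → (2,0), t=1.6281 (wall)
  → r_4 = 1.6281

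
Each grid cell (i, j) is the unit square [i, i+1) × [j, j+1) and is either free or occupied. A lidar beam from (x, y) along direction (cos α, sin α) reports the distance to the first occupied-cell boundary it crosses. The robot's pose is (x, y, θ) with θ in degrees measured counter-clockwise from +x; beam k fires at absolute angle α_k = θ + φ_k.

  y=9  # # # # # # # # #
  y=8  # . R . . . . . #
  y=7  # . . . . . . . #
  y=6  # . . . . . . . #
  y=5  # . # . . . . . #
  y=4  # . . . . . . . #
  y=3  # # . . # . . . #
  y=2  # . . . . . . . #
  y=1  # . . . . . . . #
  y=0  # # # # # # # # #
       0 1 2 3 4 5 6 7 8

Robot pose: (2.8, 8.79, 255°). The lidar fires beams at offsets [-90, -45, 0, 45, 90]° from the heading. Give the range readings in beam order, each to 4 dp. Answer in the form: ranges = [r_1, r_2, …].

beam 1: φ=-90°, α=165°
  dir = (cos 165°, sin 165°) = (-0.9659, 0.2588); from cell (2,8)
  next x-line at t=0.8282, next y-line at t=0.8114; Δt_x=1.0353, Δt_y=3.8637
    y: enter (2,9) at t=0.8114 ← occupied
  → r_1 = 0.8114
beam 2: φ=-45°, α=210°
  dir = (cos 210°, sin 210°) = (-0.8660, -0.5000); from cell (2,8)
  next x-line at t=0.9238, next y-line at t=1.5800; Δt_x=1.1547, Δt_y=2.0000
    x: enter (1,8) at t=0.9238
    y: enter (1,7) at t=1.5800
    x: enter (0,7) at t=2.0785 ← occupied
  → r_2 = 2.0785
beam 3: φ=0°, α=255°
  dir = (cos 255°, sin 255°) = (-0.2588, -0.9659); from cell (2,8)
  next x-line at t=3.0910, next y-line at t=0.8179; Δt_x=3.8637, Δt_y=1.0353
    y: enter (2,7) at t=0.8179
    y: enter (2,6) at t=1.8531
    y: enter (2,5) at t=2.8884 ← occupied
  → r_3 = 2.8884
beam 4: φ=45°, α=300°
  dir = (cos 300°, sin 300°) = (0.5000, -0.8660); from cell (2,8)
  next x-line at t=0.4000, next y-line at t=0.9122; Δt_x=2.0000, Δt_y=1.1547
    x: enter (3,8) at t=0.4000
    y: enter (3,7) at t=0.9122
    y: enter (3,6) at t=2.0669
    x: enter (4,6) at t=2.4000
    y: enter (4,5) at t=3.2216
    y: enter (4,4) at t=4.3763
    x: enter (5,4) at t=4.4000
    y: enter (5,3) at t=5.5310
    x: enter (6,3) at t=6.4000
    y: enter (6,2) at t=6.6857
    y: enter (6,1) at t=7.8404
    x: enter (7,1) at t=8.4000
    y: enter (7,0) at t=8.9951 ← occupied
  → r_4 = 8.9951
beam 5: φ=90°, α=345°
  dir = (cos 345°, sin 345°) = (0.9659, -0.2588); from cell (2,8)
  next x-line at t=0.2071, next y-line at t=3.0523; Δt_x=1.0353, Δt_y=3.8637
    x: enter (3,8) at t=0.2071
    x: enter (4,8) at t=1.2423
    x: enter (5,8) at t=2.2776
    y: enter (5,7) at t=3.0523
    x: enter (6,7) at t=3.3129
    x: enter (7,7) at t=4.3482
    x: enter (8,7) at t=5.3834 ← occupied
  → r_5 = 5.3834

ranges = [0.8114, 2.0785, 2.8884, 8.9951, 5.3834]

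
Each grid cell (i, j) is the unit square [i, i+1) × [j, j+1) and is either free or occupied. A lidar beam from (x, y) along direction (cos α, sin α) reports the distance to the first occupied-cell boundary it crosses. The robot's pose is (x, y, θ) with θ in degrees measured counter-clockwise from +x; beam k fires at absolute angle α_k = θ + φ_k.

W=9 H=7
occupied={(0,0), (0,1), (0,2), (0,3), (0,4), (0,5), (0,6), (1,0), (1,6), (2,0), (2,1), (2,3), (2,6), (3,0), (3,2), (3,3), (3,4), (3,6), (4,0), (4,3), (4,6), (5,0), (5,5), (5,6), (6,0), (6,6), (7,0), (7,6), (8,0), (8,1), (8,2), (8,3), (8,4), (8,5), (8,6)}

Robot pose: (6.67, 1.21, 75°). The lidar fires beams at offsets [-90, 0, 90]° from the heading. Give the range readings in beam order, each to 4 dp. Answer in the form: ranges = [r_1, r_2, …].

ranges = [0.8114, 4.9590, 3.0523]

beam 1: φ=-90°, α=345°
  direction (0.9659, -0.2588); cell (6,1); t to first gridline: x 0.3416, y 0.8114 (then +1.0353 / +3.8637)
    (7,1) via x @ 0.3416
    (7,0) via y @ 0.8114  # hit
  → r_1 = 0.8114
beam 2: φ=0°, α=75°
  direction (0.2588, 0.9659); cell (6,1); t to first gridline: x 1.2750, y 0.8179 (then +3.8637 / +1.0353)
    (6,2) via y @ 0.8179
    (7,2) via x @ 1.2750
    (7,3) via y @ 1.8531
    (7,4) via y @ 2.8884
    (7,5) via y @ 3.9237
    (7,6) via y @ 4.9590  # hit
  → r_2 = 4.9590
beam 3: φ=90°, α=165°
  direction (-0.9659, 0.2588); cell (6,1); t to first gridline: x 0.6936, y 3.0523 (then +1.0353 / +3.8637)
    (5,1) via x @ 0.6936
    (4,1) via x @ 1.7289
    (3,1) via x @ 2.7642
    (3,2) via y @ 3.0523  # hit
  → r_3 = 3.0523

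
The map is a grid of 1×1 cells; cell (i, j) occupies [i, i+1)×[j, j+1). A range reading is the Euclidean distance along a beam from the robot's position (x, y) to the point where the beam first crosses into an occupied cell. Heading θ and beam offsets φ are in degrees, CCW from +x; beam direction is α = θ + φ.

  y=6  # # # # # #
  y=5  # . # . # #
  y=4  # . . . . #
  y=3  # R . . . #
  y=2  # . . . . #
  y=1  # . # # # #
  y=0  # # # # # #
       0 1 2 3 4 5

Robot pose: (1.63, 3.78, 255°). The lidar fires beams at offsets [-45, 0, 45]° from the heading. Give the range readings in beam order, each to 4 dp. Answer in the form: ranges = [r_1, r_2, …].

ranges = [0.7275, 2.4341, 2.0554]

beam 1: φ=-45°, α=210°
  dir = (cos 210°, sin 210°) = (-0.8660, -0.5000); from cell (1,3)
  next x-line at t=0.7275, next y-line at t=1.5600; Δt_x=1.1547, Δt_y=2.0000
    x: enter (0,3) at t=0.7275 ← occupied
  → r_1 = 0.7275
beam 2: φ=0°, α=255°
  dir = (cos 255°, sin 255°) = (-0.2588, -0.9659); from cell (1,3)
  next x-line at t=2.4341, next y-line at t=0.8075; Δt_x=3.8637, Δt_y=1.0353
    y: enter (1,2) at t=0.8075
    y: enter (1,1) at t=1.8428
    x: enter (0,1) at t=2.4341 ← occupied
  → r_2 = 2.4341
beam 3: φ=45°, α=300°
  dir = (cos 300°, sin 300°) = (0.5000, -0.8660); from cell (1,3)
  next x-line at t=0.7400, next y-line at t=0.9007; Δt_x=2.0000, Δt_y=1.1547
    x: enter (2,3) at t=0.7400
    y: enter (2,2) at t=0.9007
    y: enter (2,1) at t=2.0554 ← occupied
  → r_3 = 2.0554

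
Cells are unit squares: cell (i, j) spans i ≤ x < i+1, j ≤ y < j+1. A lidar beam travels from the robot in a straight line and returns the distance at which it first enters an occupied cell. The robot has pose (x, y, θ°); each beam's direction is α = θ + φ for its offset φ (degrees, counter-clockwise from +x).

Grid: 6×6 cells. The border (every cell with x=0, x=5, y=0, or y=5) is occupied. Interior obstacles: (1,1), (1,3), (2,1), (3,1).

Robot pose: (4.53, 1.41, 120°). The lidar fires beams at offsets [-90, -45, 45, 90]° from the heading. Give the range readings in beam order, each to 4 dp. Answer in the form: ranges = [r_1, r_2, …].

beam 1: φ=-90°, α=30°
  direction (0.8660, 0.5000); cell (4,1); t to first gridline: x 0.5427, y 1.1800 (then +1.1547 / +2.0000)
    (5,1) via x @ 0.5427  # hit
  → r_1 = 0.5427
beam 2: φ=-45°, α=75°
  direction (0.2588, 0.9659); cell (4,1); t to first gridline: x 1.8159, y 0.6108 (then +3.8637 / +1.0353)
    (4,2) via y @ 0.6108
    (4,3) via y @ 1.6461
    (5,3) via x @ 1.8159  # hit
  → r_2 = 1.8159
beam 3: φ=45°, α=165°
  direction (-0.9659, 0.2588); cell (4,1); t to first gridline: x 0.5487, y 2.2796 (then +1.0353 / +3.8637)
    (3,1) via x @ 0.5487  # hit
  → r_3 = 0.5487
beam 4: φ=90°, α=210°
  direction (-0.8660, -0.5000); cell (4,1); t to first gridline: x 0.6120, y 0.8200 (then +1.1547 / +2.0000)
    (3,1) via x @ 0.6120  # hit
  → r_4 = 0.6120

ranges = [0.5427, 1.8159, 0.5487, 0.6120]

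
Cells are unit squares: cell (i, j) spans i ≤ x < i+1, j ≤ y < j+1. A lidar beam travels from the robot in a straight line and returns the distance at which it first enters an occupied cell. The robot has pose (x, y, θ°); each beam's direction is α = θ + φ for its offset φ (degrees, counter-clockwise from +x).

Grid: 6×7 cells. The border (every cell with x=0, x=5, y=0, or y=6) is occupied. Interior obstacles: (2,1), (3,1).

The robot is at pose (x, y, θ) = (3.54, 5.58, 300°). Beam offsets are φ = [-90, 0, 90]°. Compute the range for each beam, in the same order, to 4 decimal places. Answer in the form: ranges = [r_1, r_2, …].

beam 1: φ=-90°, α=210°
  dir = (cos 210°, sin 210°) = (-0.8660, -0.5000); from cell (3,5)
  next x-line at t=0.6235, next y-line at t=1.1600; Δt_x=1.1547, Δt_y=2.0000
    x: enter (2,5) at t=0.6235
    y: enter (2,4) at t=1.1600
    x: enter (1,4) at t=1.7782
    x: enter (0,4) at t=2.9329 ← occupied
  → r_1 = 2.9329
beam 2: φ=0°, α=300°
  dir = (cos 300°, sin 300°) = (0.5000, -0.8660); from cell (3,5)
  next x-line at t=0.9200, next y-line at t=0.6697; Δt_x=2.0000, Δt_y=1.1547
    y: enter (3,4) at t=0.6697
    x: enter (4,4) at t=0.9200
    y: enter (4,3) at t=1.8244
    x: enter (5,3) at t=2.9200 ← occupied
  → r_2 = 2.9200
beam 3: φ=90°, α=30°
  dir = (cos 30°, sin 30°) = (0.8660, 0.5000); from cell (3,5)
  next x-line at t=0.5312, next y-line at t=0.8400; Δt_x=1.1547, Δt_y=2.0000
    x: enter (4,5) at t=0.5312
    y: enter (4,6) at t=0.8400 ← occupied
  → r_3 = 0.8400

ranges = [2.9329, 2.9200, 0.8400]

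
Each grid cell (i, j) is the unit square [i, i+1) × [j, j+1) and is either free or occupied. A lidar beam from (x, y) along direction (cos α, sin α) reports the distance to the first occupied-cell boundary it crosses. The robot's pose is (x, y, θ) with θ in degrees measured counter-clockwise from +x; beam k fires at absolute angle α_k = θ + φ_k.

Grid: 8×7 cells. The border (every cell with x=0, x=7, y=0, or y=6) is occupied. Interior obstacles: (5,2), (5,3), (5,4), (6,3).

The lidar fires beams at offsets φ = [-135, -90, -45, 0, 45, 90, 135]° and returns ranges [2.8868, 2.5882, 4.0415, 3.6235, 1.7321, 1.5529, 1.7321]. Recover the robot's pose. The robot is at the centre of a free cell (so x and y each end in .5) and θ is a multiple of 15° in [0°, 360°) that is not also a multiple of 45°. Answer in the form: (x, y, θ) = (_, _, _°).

(x, y, θ) = (3.5, 4.5, 285°)

The pose lattice has 26·16 = 416 candidates. Test each by forward raycasting.
  (6.5, 4.5, 345°): beam 1 = 0.5774 ≠ 2.8868 ✗
  (2.5, 2.5, 210°): beam 1 = 3.6235 ≠ 2.8868 ✗
  (4.5, 1.5, 255°): beam 1 = 5.1962 ≠ 2.8868 ✗
  (1.5, 3.5, 165°): beam 1 = 5.0000 ≠ 2.8868 ✗
  (4.5, 2.5, 210°): beam 1 = 1.9319 ≠ 2.8868 ✗
  …
  (3.5, 4.5, 285°): r_1=2.8868, r_2=2.5882, r_3=4.0415, r_4=3.6235, r_5=1.7321, r_6=1.5529, r_7=1.7321 — all match ✓
No second candidate reproduces the full scan.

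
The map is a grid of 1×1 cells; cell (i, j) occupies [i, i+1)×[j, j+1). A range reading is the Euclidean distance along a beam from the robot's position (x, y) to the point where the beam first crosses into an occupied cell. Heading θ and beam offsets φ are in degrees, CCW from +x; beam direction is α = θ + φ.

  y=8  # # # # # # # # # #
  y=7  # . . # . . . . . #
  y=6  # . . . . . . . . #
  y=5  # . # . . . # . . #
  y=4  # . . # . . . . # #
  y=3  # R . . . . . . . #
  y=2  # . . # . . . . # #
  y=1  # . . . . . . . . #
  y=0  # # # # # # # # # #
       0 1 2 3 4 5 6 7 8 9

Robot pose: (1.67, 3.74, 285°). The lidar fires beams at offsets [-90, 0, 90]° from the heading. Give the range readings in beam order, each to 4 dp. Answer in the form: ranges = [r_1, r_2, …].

ranges = [0.6936, 2.8367, 1.3769]

beam 1: φ=-90°, α=195°
  cosα=-0.9659 sinα=-0.2588 | (1,3) | tMaxX 0.6936 tMaxY 2.8591 | tΔX 1.0353 tΔY 3.8637
    t=0.6936 [x] (0,3) — stop
  → r_1 = 0.6936
beam 2: φ=0°, α=285°
  cosα=0.2588 sinα=-0.9659 | (1,3) | tMaxX 1.2750 tMaxY 0.7661 | tΔX 3.8637 tΔY 1.0353
    t=0.7661 [y] (1,2)
    t=1.2750 [x] (2,2)
    t=1.8014 [y] (2,1)
    t=2.8367 [y] (2,0) — stop
  → r_2 = 2.8367
beam 3: φ=90°, α=15°
  cosα=0.9659 sinα=0.2588 | (1,3) | tMaxX 0.3416 tMaxY 1.0046 | tΔX 1.0353 tΔY 3.8637
    t=0.3416 [x] (2,3)
    t=1.0046 [y] (2,4)
    t=1.3769 [x] (3,4) — stop
  → r_3 = 1.3769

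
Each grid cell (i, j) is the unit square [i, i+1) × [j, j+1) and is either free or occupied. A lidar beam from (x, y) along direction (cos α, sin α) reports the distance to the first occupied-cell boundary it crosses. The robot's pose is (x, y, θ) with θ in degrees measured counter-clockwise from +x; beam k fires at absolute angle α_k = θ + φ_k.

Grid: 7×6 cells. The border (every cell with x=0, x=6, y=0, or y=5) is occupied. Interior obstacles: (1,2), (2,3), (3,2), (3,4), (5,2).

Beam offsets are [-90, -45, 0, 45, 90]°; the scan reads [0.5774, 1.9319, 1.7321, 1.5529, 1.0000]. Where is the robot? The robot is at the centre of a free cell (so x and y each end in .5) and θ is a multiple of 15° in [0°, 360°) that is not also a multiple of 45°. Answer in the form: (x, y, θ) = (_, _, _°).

(x, y, θ) = (4.5, 4.5, 300°)

The pose lattice has 15·16 = 240 candidates. Test each by forward raycasting.
  (2.5, 1.5, 285°): beam 1 = 1.5529 ≠ 0.5774 ✗
  (2.5, 1.5, 75°): beam 1 = 1.9319 ≠ 0.5774 ✗
  (2.5, 4.5, 120°): beam 2 = 0.5176 ≠ 1.9319 ✗
  …
  (4.5, 4.5, 300°): r_1=0.5774, r_2=1.9319, r_3=1.7321, r_4=1.5529, r_5=1.0000 — all match ✓
Only this pose fits every beam.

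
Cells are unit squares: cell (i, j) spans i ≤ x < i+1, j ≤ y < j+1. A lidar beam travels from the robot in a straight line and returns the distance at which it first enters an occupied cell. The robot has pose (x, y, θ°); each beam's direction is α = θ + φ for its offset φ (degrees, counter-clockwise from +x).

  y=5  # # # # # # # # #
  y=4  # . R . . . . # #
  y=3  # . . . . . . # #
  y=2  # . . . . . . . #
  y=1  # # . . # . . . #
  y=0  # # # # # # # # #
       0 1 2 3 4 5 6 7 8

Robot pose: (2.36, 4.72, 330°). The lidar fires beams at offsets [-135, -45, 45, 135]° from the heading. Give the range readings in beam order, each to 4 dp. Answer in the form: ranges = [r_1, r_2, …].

beam 1: φ=-135°, α=195°
  dir = (cos 195°, sin 195°) = (-0.9659, -0.2588); from cell (2,4)
  next x-line at t=0.3727, next y-line at t=2.7819; Δt_x=1.0353, Δt_y=3.8637
    x: enter (1,4) at t=0.3727
    x: enter (0,4) at t=1.4080 ← occupied
  → r_1 = 1.4080
beam 2: φ=-45°, α=285°
  dir = (cos 285°, sin 285°) = (0.2588, -0.9659); from cell (2,4)
  next x-line at t=2.4728, next y-line at t=0.7454; Δt_x=3.8637, Δt_y=1.0353
    y: enter (2,3) at t=0.7454
    y: enter (2,2) at t=1.7807
    x: enter (3,2) at t=2.4728
    y: enter (3,1) at t=2.8160
    y: enter (3,0) at t=3.8512 ← occupied
  → r_2 = 3.8512
beam 3: φ=45°, α=15°
  dir = (cos 15°, sin 15°) = (0.9659, 0.2588); from cell (2,4)
  next x-line at t=0.6626, next y-line at t=1.0818; Δt_x=1.0353, Δt_y=3.8637
    x: enter (3,4) at t=0.6626
    y: enter (3,5) at t=1.0818 ← occupied
  → r_3 = 1.0818
beam 4: φ=135°, α=105°
  dir = (cos 105°, sin 105°) = (-0.2588, 0.9659); from cell (2,4)
  next x-line at t=1.3909, next y-line at t=0.2899; Δt_x=3.8637, Δt_y=1.0353
    y: enter (2,5) at t=0.2899 ← occupied
  → r_4 = 0.2899

ranges = [1.4080, 3.8512, 1.0818, 0.2899]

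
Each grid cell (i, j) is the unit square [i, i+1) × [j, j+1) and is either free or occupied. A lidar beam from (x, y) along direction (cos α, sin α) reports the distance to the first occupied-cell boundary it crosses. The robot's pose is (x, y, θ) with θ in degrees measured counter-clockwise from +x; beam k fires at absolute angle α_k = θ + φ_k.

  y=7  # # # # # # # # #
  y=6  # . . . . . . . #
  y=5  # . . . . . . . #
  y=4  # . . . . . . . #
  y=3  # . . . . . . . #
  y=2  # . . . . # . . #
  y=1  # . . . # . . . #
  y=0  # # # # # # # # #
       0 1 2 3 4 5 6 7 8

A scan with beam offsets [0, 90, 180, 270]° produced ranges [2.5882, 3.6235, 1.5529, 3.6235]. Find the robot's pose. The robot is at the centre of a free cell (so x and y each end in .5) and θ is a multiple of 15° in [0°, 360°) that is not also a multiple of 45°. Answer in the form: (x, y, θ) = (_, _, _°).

(x, y, θ) = (4.5, 5.5, 285°)

Enumerate (i+0.5, j+0.5, θ) over the 40 free cells and 16 admissible headings. For each, cast all 4 beams and compare to the given ranges.
  (5.5, 5.5, 285°): beam 1 = 4.6587 ≠ 2.5882 ✗
  (3.5, 4.5, 75°): beam 2 = 2.5882 ≠ 3.6235 ✗
  (6.5, 4.5, 240°): beam 1 = 1.7321 ≠ 2.5882 ✗
  (5.5, 4.5, 345°): beam 2 = 2.5882 ≠ 3.6235 ✗
  …
  (4.5, 5.5, 285°): r_1=2.5882, r_2=3.6235, r_3=1.5529, r_4=3.6235 — all match ✓
Unique over the lattice → pose = (4.5, 5.5, 285°).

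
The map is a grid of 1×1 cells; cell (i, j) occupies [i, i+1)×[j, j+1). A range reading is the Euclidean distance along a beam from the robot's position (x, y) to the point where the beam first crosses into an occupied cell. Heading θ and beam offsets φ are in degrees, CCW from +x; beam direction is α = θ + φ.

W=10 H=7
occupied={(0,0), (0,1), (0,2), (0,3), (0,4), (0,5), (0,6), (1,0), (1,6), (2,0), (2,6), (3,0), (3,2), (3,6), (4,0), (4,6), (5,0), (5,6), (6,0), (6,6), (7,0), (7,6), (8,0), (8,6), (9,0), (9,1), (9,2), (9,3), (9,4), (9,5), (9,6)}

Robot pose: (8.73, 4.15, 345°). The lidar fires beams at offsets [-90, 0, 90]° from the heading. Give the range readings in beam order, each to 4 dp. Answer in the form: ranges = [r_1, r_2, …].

ranges = [3.2611, 0.2795, 1.0432]

beam 1: φ=-90°, α=255°
  cosα=-0.2588 sinα=-0.9659 | (8,4) | tMaxX 2.8205 tMaxY 0.1553 | tΔX 3.8637 tΔY 1.0353
    t=0.1553 [y] (8,3)
    t=1.1906 [y] (8,2)
    t=2.2258 [y] (8,1)
    t=2.8205 [x] (7,1)
    t=3.2611 [y] (7,0) — stop
  → r_1 = 3.2611
beam 2: φ=0°, α=345°
  cosα=0.9659 sinα=-0.2588 | (8,4) | tMaxX 0.2795 tMaxY 0.5796 | tΔX 1.0353 tΔY 3.8637
    t=0.2795 [x] (9,4) — stop
  → r_2 = 0.2795
beam 3: φ=90°, α=75°
  cosα=0.2588 sinα=0.9659 | (8,4) | tMaxX 1.0432 tMaxY 0.8800 | tΔX 3.8637 tΔY 1.0353
    t=0.8800 [y] (8,5)
    t=1.0432 [x] (9,5) — stop
  → r_3 = 1.0432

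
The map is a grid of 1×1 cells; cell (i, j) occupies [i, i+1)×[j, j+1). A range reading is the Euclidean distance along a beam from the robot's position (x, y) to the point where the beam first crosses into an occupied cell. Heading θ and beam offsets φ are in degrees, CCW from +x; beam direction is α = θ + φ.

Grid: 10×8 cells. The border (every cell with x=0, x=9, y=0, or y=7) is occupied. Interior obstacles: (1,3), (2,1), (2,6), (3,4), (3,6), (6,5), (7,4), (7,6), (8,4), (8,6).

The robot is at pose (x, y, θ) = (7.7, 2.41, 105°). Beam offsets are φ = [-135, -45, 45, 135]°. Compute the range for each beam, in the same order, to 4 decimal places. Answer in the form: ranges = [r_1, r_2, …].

beam 1: φ=-135°, α=330°
  cosα=0.8660 sinα=-0.5000 | (7,2) | tMaxX 0.3464 tMaxY 0.8200 | tΔX 1.1547 tΔY 2.0000
    t=0.3464 [x] (8,2)
    t=0.8200 [y] (8,1)
    t=1.5011 [x] (9,1) — stop
  → r_1 = 1.5011
beam 2: φ=-45°, α=60°
  cosα=0.5000 sinα=0.8660 | (7,2) | tMaxX 0.6000 tMaxY 0.6813 | tΔX 2.0000 tΔY 1.1547
    t=0.6000 [x] (8,2)
    t=0.6813 [y] (8,3)
    t=1.8360 [y] (8,4) — stop
  → r_2 = 1.8360
beam 3: φ=45°, α=150°
  cosα=-0.8660 sinα=0.5000 | (7,2) | tMaxX 0.8083 tMaxY 1.1800 | tΔX 1.1547 tΔY 2.0000
    t=0.8083 [x] (6,2)
    t=1.1800 [y] (6,3)
    t=1.9630 [x] (5,3)
    t=3.1177 [x] (4,3)
    t=3.1800 [y] (4,4)
    t=4.2724 [x] (3,4) — stop
  → r_3 = 4.2724
beam 4: φ=135°, α=240°
  cosα=-0.5000 sinα=-0.8660 | (7,2) | tMaxX 1.4000 tMaxY 0.4734 | tΔX 2.0000 tΔY 1.1547
    t=0.4734 [y] (7,1)
    t=1.4000 [x] (6,1)
    t=1.6281 [y] (6,0) — stop
  → r_4 = 1.6281

ranges = [1.5011, 1.8360, 4.2724, 1.6281]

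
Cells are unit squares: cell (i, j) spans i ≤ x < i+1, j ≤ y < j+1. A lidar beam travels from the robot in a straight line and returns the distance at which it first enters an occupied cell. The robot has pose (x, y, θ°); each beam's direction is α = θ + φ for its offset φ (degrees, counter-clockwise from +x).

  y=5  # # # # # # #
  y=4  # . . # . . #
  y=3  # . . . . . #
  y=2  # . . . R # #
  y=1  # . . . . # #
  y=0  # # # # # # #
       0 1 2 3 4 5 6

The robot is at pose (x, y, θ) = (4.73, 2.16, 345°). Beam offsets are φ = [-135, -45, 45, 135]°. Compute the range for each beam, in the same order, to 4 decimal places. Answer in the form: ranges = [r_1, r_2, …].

ranges = [2.3200, 0.5400, 0.3118, 2.1246]

beam 1: φ=-135°, α=210°
  cosα=-0.8660 sinα=-0.5000 | (4,2) | tMaxX 0.8429 tMaxY 0.3200 | tΔX 1.1547 tΔY 2.0000
    t=0.3200 [y] (4,1)
    t=0.8429 [x] (3,1)
    t=1.9976 [x] (2,1)
    t=2.3200 [y] (2,0) — stop
  → r_1 = 2.3200
beam 2: φ=-45°, α=300°
  cosα=0.5000 sinα=-0.8660 | (4,2) | tMaxX 0.5400 tMaxY 0.1848 | tΔX 2.0000 tΔY 1.1547
    t=0.1848 [y] (4,1)
    t=0.5400 [x] (5,1) — stop
  → r_2 = 0.5400
beam 3: φ=45°, α=30°
  cosα=0.8660 sinα=0.5000 | (4,2) | tMaxX 0.3118 tMaxY 1.6800 | tΔX 1.1547 tΔY 2.0000
    t=0.3118 [x] (5,2) — stop
  → r_3 = 0.3118
beam 4: φ=135°, α=120°
  cosα=-0.5000 sinα=0.8660 | (4,2) | tMaxX 1.4600 tMaxY 0.9699 | tΔX 2.0000 tΔY 1.1547
    t=0.9699 [y] (4,3)
    t=1.4600 [x] (3,3)
    t=2.1246 [y] (3,4) — stop
  → r_4 = 2.1246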